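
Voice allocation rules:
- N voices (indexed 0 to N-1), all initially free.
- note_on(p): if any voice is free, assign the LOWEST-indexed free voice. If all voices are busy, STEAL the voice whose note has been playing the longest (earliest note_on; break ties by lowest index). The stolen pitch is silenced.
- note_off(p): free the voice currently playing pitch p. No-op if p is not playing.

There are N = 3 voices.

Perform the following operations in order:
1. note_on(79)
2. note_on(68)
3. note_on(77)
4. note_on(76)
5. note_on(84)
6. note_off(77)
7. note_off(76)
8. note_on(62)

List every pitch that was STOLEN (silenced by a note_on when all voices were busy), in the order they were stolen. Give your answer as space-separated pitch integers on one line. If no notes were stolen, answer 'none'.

Answer: 79 68

Derivation:
Op 1: note_on(79): voice 0 is free -> assigned | voices=[79 - -]
Op 2: note_on(68): voice 1 is free -> assigned | voices=[79 68 -]
Op 3: note_on(77): voice 2 is free -> assigned | voices=[79 68 77]
Op 4: note_on(76): all voices busy, STEAL voice 0 (pitch 79, oldest) -> assign | voices=[76 68 77]
Op 5: note_on(84): all voices busy, STEAL voice 1 (pitch 68, oldest) -> assign | voices=[76 84 77]
Op 6: note_off(77): free voice 2 | voices=[76 84 -]
Op 7: note_off(76): free voice 0 | voices=[- 84 -]
Op 8: note_on(62): voice 0 is free -> assigned | voices=[62 84 -]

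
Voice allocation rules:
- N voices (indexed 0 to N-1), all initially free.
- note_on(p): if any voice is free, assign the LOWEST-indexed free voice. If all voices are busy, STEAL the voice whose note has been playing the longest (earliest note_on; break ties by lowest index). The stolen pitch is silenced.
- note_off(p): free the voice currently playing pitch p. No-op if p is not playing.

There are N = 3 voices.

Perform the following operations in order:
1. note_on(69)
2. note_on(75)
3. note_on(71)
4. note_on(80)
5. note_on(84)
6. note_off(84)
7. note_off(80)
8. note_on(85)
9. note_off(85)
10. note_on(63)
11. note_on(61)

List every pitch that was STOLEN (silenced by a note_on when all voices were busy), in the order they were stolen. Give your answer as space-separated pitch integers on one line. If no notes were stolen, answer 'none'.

Op 1: note_on(69): voice 0 is free -> assigned | voices=[69 - -]
Op 2: note_on(75): voice 1 is free -> assigned | voices=[69 75 -]
Op 3: note_on(71): voice 2 is free -> assigned | voices=[69 75 71]
Op 4: note_on(80): all voices busy, STEAL voice 0 (pitch 69, oldest) -> assign | voices=[80 75 71]
Op 5: note_on(84): all voices busy, STEAL voice 1 (pitch 75, oldest) -> assign | voices=[80 84 71]
Op 6: note_off(84): free voice 1 | voices=[80 - 71]
Op 7: note_off(80): free voice 0 | voices=[- - 71]
Op 8: note_on(85): voice 0 is free -> assigned | voices=[85 - 71]
Op 9: note_off(85): free voice 0 | voices=[- - 71]
Op 10: note_on(63): voice 0 is free -> assigned | voices=[63 - 71]
Op 11: note_on(61): voice 1 is free -> assigned | voices=[63 61 71]

Answer: 69 75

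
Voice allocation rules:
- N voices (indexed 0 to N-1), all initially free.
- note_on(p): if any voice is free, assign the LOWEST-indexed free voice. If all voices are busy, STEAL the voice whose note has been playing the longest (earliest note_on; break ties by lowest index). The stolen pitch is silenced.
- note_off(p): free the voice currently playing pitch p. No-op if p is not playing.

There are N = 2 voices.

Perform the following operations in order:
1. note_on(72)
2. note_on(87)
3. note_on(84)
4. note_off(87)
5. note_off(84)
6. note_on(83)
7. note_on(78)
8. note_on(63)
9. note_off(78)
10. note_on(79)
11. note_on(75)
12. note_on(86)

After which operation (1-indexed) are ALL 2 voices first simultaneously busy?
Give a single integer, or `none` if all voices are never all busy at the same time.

Answer: 2

Derivation:
Op 1: note_on(72): voice 0 is free -> assigned | voices=[72 -]
Op 2: note_on(87): voice 1 is free -> assigned | voices=[72 87]
Op 3: note_on(84): all voices busy, STEAL voice 0 (pitch 72, oldest) -> assign | voices=[84 87]
Op 4: note_off(87): free voice 1 | voices=[84 -]
Op 5: note_off(84): free voice 0 | voices=[- -]
Op 6: note_on(83): voice 0 is free -> assigned | voices=[83 -]
Op 7: note_on(78): voice 1 is free -> assigned | voices=[83 78]
Op 8: note_on(63): all voices busy, STEAL voice 0 (pitch 83, oldest) -> assign | voices=[63 78]
Op 9: note_off(78): free voice 1 | voices=[63 -]
Op 10: note_on(79): voice 1 is free -> assigned | voices=[63 79]
Op 11: note_on(75): all voices busy, STEAL voice 0 (pitch 63, oldest) -> assign | voices=[75 79]
Op 12: note_on(86): all voices busy, STEAL voice 1 (pitch 79, oldest) -> assign | voices=[75 86]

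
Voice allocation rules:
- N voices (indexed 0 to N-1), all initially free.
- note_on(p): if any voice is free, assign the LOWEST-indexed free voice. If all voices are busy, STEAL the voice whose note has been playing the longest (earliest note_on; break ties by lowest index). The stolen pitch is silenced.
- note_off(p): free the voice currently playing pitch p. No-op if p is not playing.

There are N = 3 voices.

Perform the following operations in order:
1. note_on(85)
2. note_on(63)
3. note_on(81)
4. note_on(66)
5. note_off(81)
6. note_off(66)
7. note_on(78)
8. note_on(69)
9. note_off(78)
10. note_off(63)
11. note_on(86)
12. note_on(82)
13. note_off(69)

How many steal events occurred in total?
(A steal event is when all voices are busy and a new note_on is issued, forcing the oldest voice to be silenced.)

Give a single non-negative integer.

Op 1: note_on(85): voice 0 is free -> assigned | voices=[85 - -]
Op 2: note_on(63): voice 1 is free -> assigned | voices=[85 63 -]
Op 3: note_on(81): voice 2 is free -> assigned | voices=[85 63 81]
Op 4: note_on(66): all voices busy, STEAL voice 0 (pitch 85, oldest) -> assign | voices=[66 63 81]
Op 5: note_off(81): free voice 2 | voices=[66 63 -]
Op 6: note_off(66): free voice 0 | voices=[- 63 -]
Op 7: note_on(78): voice 0 is free -> assigned | voices=[78 63 -]
Op 8: note_on(69): voice 2 is free -> assigned | voices=[78 63 69]
Op 9: note_off(78): free voice 0 | voices=[- 63 69]
Op 10: note_off(63): free voice 1 | voices=[- - 69]
Op 11: note_on(86): voice 0 is free -> assigned | voices=[86 - 69]
Op 12: note_on(82): voice 1 is free -> assigned | voices=[86 82 69]
Op 13: note_off(69): free voice 2 | voices=[86 82 -]

Answer: 1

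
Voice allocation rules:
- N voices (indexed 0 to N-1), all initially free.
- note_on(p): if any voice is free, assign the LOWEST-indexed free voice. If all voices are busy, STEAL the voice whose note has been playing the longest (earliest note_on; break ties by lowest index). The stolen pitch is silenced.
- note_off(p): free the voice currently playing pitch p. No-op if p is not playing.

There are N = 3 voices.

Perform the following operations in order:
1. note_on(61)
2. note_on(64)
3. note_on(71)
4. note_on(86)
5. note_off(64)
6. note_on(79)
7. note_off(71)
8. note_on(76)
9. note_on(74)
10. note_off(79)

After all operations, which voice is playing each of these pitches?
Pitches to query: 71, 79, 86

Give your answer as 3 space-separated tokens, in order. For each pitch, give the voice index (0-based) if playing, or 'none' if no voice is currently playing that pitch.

Op 1: note_on(61): voice 0 is free -> assigned | voices=[61 - -]
Op 2: note_on(64): voice 1 is free -> assigned | voices=[61 64 -]
Op 3: note_on(71): voice 2 is free -> assigned | voices=[61 64 71]
Op 4: note_on(86): all voices busy, STEAL voice 0 (pitch 61, oldest) -> assign | voices=[86 64 71]
Op 5: note_off(64): free voice 1 | voices=[86 - 71]
Op 6: note_on(79): voice 1 is free -> assigned | voices=[86 79 71]
Op 7: note_off(71): free voice 2 | voices=[86 79 -]
Op 8: note_on(76): voice 2 is free -> assigned | voices=[86 79 76]
Op 9: note_on(74): all voices busy, STEAL voice 0 (pitch 86, oldest) -> assign | voices=[74 79 76]
Op 10: note_off(79): free voice 1 | voices=[74 - 76]

Answer: none none none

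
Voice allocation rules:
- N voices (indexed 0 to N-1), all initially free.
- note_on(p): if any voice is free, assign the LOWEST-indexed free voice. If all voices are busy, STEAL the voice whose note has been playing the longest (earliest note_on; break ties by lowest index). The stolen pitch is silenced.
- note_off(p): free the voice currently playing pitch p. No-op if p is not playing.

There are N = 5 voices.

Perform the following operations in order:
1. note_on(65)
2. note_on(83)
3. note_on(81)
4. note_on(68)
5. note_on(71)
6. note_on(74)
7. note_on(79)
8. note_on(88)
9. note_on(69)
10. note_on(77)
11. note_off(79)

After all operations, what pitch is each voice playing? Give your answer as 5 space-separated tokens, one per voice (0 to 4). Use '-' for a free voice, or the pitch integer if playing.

Op 1: note_on(65): voice 0 is free -> assigned | voices=[65 - - - -]
Op 2: note_on(83): voice 1 is free -> assigned | voices=[65 83 - - -]
Op 3: note_on(81): voice 2 is free -> assigned | voices=[65 83 81 - -]
Op 4: note_on(68): voice 3 is free -> assigned | voices=[65 83 81 68 -]
Op 5: note_on(71): voice 4 is free -> assigned | voices=[65 83 81 68 71]
Op 6: note_on(74): all voices busy, STEAL voice 0 (pitch 65, oldest) -> assign | voices=[74 83 81 68 71]
Op 7: note_on(79): all voices busy, STEAL voice 1 (pitch 83, oldest) -> assign | voices=[74 79 81 68 71]
Op 8: note_on(88): all voices busy, STEAL voice 2 (pitch 81, oldest) -> assign | voices=[74 79 88 68 71]
Op 9: note_on(69): all voices busy, STEAL voice 3 (pitch 68, oldest) -> assign | voices=[74 79 88 69 71]
Op 10: note_on(77): all voices busy, STEAL voice 4 (pitch 71, oldest) -> assign | voices=[74 79 88 69 77]
Op 11: note_off(79): free voice 1 | voices=[74 - 88 69 77]

Answer: 74 - 88 69 77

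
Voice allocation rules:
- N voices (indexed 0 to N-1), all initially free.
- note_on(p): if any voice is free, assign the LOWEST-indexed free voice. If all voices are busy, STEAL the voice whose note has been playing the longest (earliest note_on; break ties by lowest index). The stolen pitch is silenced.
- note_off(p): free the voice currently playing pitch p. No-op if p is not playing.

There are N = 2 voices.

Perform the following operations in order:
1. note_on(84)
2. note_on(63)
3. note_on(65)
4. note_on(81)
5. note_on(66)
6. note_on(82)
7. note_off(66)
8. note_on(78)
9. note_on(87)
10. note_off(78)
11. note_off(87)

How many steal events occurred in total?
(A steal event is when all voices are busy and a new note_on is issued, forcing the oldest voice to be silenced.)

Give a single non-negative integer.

Answer: 5

Derivation:
Op 1: note_on(84): voice 0 is free -> assigned | voices=[84 -]
Op 2: note_on(63): voice 1 is free -> assigned | voices=[84 63]
Op 3: note_on(65): all voices busy, STEAL voice 0 (pitch 84, oldest) -> assign | voices=[65 63]
Op 4: note_on(81): all voices busy, STEAL voice 1 (pitch 63, oldest) -> assign | voices=[65 81]
Op 5: note_on(66): all voices busy, STEAL voice 0 (pitch 65, oldest) -> assign | voices=[66 81]
Op 6: note_on(82): all voices busy, STEAL voice 1 (pitch 81, oldest) -> assign | voices=[66 82]
Op 7: note_off(66): free voice 0 | voices=[- 82]
Op 8: note_on(78): voice 0 is free -> assigned | voices=[78 82]
Op 9: note_on(87): all voices busy, STEAL voice 1 (pitch 82, oldest) -> assign | voices=[78 87]
Op 10: note_off(78): free voice 0 | voices=[- 87]
Op 11: note_off(87): free voice 1 | voices=[- -]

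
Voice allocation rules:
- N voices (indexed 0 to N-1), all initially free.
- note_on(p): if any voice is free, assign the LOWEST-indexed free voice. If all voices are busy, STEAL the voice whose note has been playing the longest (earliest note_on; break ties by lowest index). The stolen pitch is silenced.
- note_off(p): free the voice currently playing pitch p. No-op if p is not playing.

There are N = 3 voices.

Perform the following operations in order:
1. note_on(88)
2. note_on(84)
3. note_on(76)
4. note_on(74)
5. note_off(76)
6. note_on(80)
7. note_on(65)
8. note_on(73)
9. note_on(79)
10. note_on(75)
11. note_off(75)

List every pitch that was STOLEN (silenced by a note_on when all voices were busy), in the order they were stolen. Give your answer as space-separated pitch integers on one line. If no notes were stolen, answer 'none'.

Answer: 88 84 74 80 65

Derivation:
Op 1: note_on(88): voice 0 is free -> assigned | voices=[88 - -]
Op 2: note_on(84): voice 1 is free -> assigned | voices=[88 84 -]
Op 3: note_on(76): voice 2 is free -> assigned | voices=[88 84 76]
Op 4: note_on(74): all voices busy, STEAL voice 0 (pitch 88, oldest) -> assign | voices=[74 84 76]
Op 5: note_off(76): free voice 2 | voices=[74 84 -]
Op 6: note_on(80): voice 2 is free -> assigned | voices=[74 84 80]
Op 7: note_on(65): all voices busy, STEAL voice 1 (pitch 84, oldest) -> assign | voices=[74 65 80]
Op 8: note_on(73): all voices busy, STEAL voice 0 (pitch 74, oldest) -> assign | voices=[73 65 80]
Op 9: note_on(79): all voices busy, STEAL voice 2 (pitch 80, oldest) -> assign | voices=[73 65 79]
Op 10: note_on(75): all voices busy, STEAL voice 1 (pitch 65, oldest) -> assign | voices=[73 75 79]
Op 11: note_off(75): free voice 1 | voices=[73 - 79]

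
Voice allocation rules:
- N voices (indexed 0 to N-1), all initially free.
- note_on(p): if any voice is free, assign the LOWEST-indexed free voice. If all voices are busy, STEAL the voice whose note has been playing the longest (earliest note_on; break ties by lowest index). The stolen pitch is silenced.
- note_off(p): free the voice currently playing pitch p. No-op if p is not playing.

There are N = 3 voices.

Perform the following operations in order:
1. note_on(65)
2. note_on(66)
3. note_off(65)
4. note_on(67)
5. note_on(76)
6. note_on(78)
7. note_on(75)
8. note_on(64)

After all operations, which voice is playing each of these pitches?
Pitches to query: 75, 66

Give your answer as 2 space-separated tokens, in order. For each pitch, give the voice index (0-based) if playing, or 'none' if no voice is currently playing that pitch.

Answer: 0 none

Derivation:
Op 1: note_on(65): voice 0 is free -> assigned | voices=[65 - -]
Op 2: note_on(66): voice 1 is free -> assigned | voices=[65 66 -]
Op 3: note_off(65): free voice 0 | voices=[- 66 -]
Op 4: note_on(67): voice 0 is free -> assigned | voices=[67 66 -]
Op 5: note_on(76): voice 2 is free -> assigned | voices=[67 66 76]
Op 6: note_on(78): all voices busy, STEAL voice 1 (pitch 66, oldest) -> assign | voices=[67 78 76]
Op 7: note_on(75): all voices busy, STEAL voice 0 (pitch 67, oldest) -> assign | voices=[75 78 76]
Op 8: note_on(64): all voices busy, STEAL voice 2 (pitch 76, oldest) -> assign | voices=[75 78 64]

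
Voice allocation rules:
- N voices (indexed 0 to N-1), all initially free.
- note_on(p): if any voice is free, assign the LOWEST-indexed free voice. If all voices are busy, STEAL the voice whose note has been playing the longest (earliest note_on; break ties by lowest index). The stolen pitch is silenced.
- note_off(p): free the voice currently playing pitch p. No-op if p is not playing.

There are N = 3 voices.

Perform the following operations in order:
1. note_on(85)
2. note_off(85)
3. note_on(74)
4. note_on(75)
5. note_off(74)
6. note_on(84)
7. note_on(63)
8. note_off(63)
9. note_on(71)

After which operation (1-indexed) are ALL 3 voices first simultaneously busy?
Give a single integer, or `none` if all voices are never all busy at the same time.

Op 1: note_on(85): voice 0 is free -> assigned | voices=[85 - -]
Op 2: note_off(85): free voice 0 | voices=[- - -]
Op 3: note_on(74): voice 0 is free -> assigned | voices=[74 - -]
Op 4: note_on(75): voice 1 is free -> assigned | voices=[74 75 -]
Op 5: note_off(74): free voice 0 | voices=[- 75 -]
Op 6: note_on(84): voice 0 is free -> assigned | voices=[84 75 -]
Op 7: note_on(63): voice 2 is free -> assigned | voices=[84 75 63]
Op 8: note_off(63): free voice 2 | voices=[84 75 -]
Op 9: note_on(71): voice 2 is free -> assigned | voices=[84 75 71]

Answer: 7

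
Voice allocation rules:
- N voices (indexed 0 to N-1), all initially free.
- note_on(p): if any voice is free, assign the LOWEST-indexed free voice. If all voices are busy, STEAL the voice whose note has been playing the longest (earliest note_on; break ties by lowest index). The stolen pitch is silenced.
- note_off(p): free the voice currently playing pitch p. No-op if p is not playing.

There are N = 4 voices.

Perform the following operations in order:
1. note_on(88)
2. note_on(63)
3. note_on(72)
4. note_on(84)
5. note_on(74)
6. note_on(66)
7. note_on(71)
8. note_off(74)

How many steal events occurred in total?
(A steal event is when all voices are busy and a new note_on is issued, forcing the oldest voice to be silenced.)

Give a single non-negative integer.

Op 1: note_on(88): voice 0 is free -> assigned | voices=[88 - - -]
Op 2: note_on(63): voice 1 is free -> assigned | voices=[88 63 - -]
Op 3: note_on(72): voice 2 is free -> assigned | voices=[88 63 72 -]
Op 4: note_on(84): voice 3 is free -> assigned | voices=[88 63 72 84]
Op 5: note_on(74): all voices busy, STEAL voice 0 (pitch 88, oldest) -> assign | voices=[74 63 72 84]
Op 6: note_on(66): all voices busy, STEAL voice 1 (pitch 63, oldest) -> assign | voices=[74 66 72 84]
Op 7: note_on(71): all voices busy, STEAL voice 2 (pitch 72, oldest) -> assign | voices=[74 66 71 84]
Op 8: note_off(74): free voice 0 | voices=[- 66 71 84]

Answer: 3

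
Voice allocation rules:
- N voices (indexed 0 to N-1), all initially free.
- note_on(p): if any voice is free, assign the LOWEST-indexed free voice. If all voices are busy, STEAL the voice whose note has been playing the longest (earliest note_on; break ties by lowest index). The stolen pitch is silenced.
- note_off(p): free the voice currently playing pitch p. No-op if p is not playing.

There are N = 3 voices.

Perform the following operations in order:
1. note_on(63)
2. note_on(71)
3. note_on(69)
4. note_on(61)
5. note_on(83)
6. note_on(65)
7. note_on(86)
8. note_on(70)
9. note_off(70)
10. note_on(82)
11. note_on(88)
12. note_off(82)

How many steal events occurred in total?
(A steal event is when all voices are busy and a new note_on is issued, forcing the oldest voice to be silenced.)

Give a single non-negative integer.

Answer: 6

Derivation:
Op 1: note_on(63): voice 0 is free -> assigned | voices=[63 - -]
Op 2: note_on(71): voice 1 is free -> assigned | voices=[63 71 -]
Op 3: note_on(69): voice 2 is free -> assigned | voices=[63 71 69]
Op 4: note_on(61): all voices busy, STEAL voice 0 (pitch 63, oldest) -> assign | voices=[61 71 69]
Op 5: note_on(83): all voices busy, STEAL voice 1 (pitch 71, oldest) -> assign | voices=[61 83 69]
Op 6: note_on(65): all voices busy, STEAL voice 2 (pitch 69, oldest) -> assign | voices=[61 83 65]
Op 7: note_on(86): all voices busy, STEAL voice 0 (pitch 61, oldest) -> assign | voices=[86 83 65]
Op 8: note_on(70): all voices busy, STEAL voice 1 (pitch 83, oldest) -> assign | voices=[86 70 65]
Op 9: note_off(70): free voice 1 | voices=[86 - 65]
Op 10: note_on(82): voice 1 is free -> assigned | voices=[86 82 65]
Op 11: note_on(88): all voices busy, STEAL voice 2 (pitch 65, oldest) -> assign | voices=[86 82 88]
Op 12: note_off(82): free voice 1 | voices=[86 - 88]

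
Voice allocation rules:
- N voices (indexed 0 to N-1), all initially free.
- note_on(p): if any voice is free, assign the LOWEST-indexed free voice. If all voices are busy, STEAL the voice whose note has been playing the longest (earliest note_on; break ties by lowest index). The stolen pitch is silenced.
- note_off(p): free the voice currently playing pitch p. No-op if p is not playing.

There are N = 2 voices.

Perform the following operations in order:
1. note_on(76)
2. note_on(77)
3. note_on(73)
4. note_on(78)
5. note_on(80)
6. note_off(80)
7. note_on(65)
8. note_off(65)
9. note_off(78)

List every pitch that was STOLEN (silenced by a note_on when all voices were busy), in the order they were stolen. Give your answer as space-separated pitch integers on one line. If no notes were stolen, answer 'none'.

Op 1: note_on(76): voice 0 is free -> assigned | voices=[76 -]
Op 2: note_on(77): voice 1 is free -> assigned | voices=[76 77]
Op 3: note_on(73): all voices busy, STEAL voice 0 (pitch 76, oldest) -> assign | voices=[73 77]
Op 4: note_on(78): all voices busy, STEAL voice 1 (pitch 77, oldest) -> assign | voices=[73 78]
Op 5: note_on(80): all voices busy, STEAL voice 0 (pitch 73, oldest) -> assign | voices=[80 78]
Op 6: note_off(80): free voice 0 | voices=[- 78]
Op 7: note_on(65): voice 0 is free -> assigned | voices=[65 78]
Op 8: note_off(65): free voice 0 | voices=[- 78]
Op 9: note_off(78): free voice 1 | voices=[- -]

Answer: 76 77 73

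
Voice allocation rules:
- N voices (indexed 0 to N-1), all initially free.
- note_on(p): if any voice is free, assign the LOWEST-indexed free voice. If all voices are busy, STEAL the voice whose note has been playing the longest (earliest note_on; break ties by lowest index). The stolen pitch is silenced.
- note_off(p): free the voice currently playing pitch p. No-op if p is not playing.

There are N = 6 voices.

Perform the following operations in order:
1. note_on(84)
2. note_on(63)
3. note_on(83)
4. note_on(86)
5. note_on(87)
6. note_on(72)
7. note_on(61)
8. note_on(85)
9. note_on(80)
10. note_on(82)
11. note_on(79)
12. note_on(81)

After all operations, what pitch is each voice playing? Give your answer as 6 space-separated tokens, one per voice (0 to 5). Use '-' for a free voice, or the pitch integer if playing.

Op 1: note_on(84): voice 0 is free -> assigned | voices=[84 - - - - -]
Op 2: note_on(63): voice 1 is free -> assigned | voices=[84 63 - - - -]
Op 3: note_on(83): voice 2 is free -> assigned | voices=[84 63 83 - - -]
Op 4: note_on(86): voice 3 is free -> assigned | voices=[84 63 83 86 - -]
Op 5: note_on(87): voice 4 is free -> assigned | voices=[84 63 83 86 87 -]
Op 6: note_on(72): voice 5 is free -> assigned | voices=[84 63 83 86 87 72]
Op 7: note_on(61): all voices busy, STEAL voice 0 (pitch 84, oldest) -> assign | voices=[61 63 83 86 87 72]
Op 8: note_on(85): all voices busy, STEAL voice 1 (pitch 63, oldest) -> assign | voices=[61 85 83 86 87 72]
Op 9: note_on(80): all voices busy, STEAL voice 2 (pitch 83, oldest) -> assign | voices=[61 85 80 86 87 72]
Op 10: note_on(82): all voices busy, STEAL voice 3 (pitch 86, oldest) -> assign | voices=[61 85 80 82 87 72]
Op 11: note_on(79): all voices busy, STEAL voice 4 (pitch 87, oldest) -> assign | voices=[61 85 80 82 79 72]
Op 12: note_on(81): all voices busy, STEAL voice 5 (pitch 72, oldest) -> assign | voices=[61 85 80 82 79 81]

Answer: 61 85 80 82 79 81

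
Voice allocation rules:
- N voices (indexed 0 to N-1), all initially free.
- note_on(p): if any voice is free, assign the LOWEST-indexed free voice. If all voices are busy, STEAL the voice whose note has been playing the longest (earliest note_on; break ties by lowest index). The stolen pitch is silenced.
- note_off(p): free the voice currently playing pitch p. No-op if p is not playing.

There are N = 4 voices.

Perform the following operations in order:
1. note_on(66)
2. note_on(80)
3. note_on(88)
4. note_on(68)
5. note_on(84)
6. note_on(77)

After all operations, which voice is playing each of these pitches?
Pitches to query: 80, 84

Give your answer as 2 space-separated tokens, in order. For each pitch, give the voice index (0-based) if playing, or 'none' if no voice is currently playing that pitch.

Op 1: note_on(66): voice 0 is free -> assigned | voices=[66 - - -]
Op 2: note_on(80): voice 1 is free -> assigned | voices=[66 80 - -]
Op 3: note_on(88): voice 2 is free -> assigned | voices=[66 80 88 -]
Op 4: note_on(68): voice 3 is free -> assigned | voices=[66 80 88 68]
Op 5: note_on(84): all voices busy, STEAL voice 0 (pitch 66, oldest) -> assign | voices=[84 80 88 68]
Op 6: note_on(77): all voices busy, STEAL voice 1 (pitch 80, oldest) -> assign | voices=[84 77 88 68]

Answer: none 0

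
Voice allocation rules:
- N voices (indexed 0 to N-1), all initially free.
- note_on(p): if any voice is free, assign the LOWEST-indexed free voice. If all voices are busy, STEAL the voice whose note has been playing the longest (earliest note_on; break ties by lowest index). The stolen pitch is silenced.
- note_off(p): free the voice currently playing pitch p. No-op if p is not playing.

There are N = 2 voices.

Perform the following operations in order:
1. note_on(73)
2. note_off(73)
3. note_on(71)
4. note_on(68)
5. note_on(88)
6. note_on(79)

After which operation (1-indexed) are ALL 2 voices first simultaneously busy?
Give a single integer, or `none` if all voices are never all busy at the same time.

Op 1: note_on(73): voice 0 is free -> assigned | voices=[73 -]
Op 2: note_off(73): free voice 0 | voices=[- -]
Op 3: note_on(71): voice 0 is free -> assigned | voices=[71 -]
Op 4: note_on(68): voice 1 is free -> assigned | voices=[71 68]
Op 5: note_on(88): all voices busy, STEAL voice 0 (pitch 71, oldest) -> assign | voices=[88 68]
Op 6: note_on(79): all voices busy, STEAL voice 1 (pitch 68, oldest) -> assign | voices=[88 79]

Answer: 4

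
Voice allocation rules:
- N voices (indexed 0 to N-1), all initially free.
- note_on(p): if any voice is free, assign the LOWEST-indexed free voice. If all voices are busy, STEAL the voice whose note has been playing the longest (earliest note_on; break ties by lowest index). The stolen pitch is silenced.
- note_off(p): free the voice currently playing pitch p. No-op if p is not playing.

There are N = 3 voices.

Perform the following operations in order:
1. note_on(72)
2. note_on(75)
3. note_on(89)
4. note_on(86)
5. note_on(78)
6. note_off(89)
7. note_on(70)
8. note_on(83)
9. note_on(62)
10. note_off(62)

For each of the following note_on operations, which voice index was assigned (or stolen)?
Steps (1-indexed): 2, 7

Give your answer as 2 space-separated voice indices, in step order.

Answer: 1 2

Derivation:
Op 1: note_on(72): voice 0 is free -> assigned | voices=[72 - -]
Op 2: note_on(75): voice 1 is free -> assigned | voices=[72 75 -]
Op 3: note_on(89): voice 2 is free -> assigned | voices=[72 75 89]
Op 4: note_on(86): all voices busy, STEAL voice 0 (pitch 72, oldest) -> assign | voices=[86 75 89]
Op 5: note_on(78): all voices busy, STEAL voice 1 (pitch 75, oldest) -> assign | voices=[86 78 89]
Op 6: note_off(89): free voice 2 | voices=[86 78 -]
Op 7: note_on(70): voice 2 is free -> assigned | voices=[86 78 70]
Op 8: note_on(83): all voices busy, STEAL voice 0 (pitch 86, oldest) -> assign | voices=[83 78 70]
Op 9: note_on(62): all voices busy, STEAL voice 1 (pitch 78, oldest) -> assign | voices=[83 62 70]
Op 10: note_off(62): free voice 1 | voices=[83 - 70]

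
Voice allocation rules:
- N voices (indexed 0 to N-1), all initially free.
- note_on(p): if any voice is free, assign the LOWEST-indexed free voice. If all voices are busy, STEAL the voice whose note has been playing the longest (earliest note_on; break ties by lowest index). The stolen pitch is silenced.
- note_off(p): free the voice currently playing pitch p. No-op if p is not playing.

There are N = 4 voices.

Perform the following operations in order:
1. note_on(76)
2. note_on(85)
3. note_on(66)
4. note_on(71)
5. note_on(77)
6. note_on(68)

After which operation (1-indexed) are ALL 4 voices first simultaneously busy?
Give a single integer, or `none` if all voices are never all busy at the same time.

Op 1: note_on(76): voice 0 is free -> assigned | voices=[76 - - -]
Op 2: note_on(85): voice 1 is free -> assigned | voices=[76 85 - -]
Op 3: note_on(66): voice 2 is free -> assigned | voices=[76 85 66 -]
Op 4: note_on(71): voice 3 is free -> assigned | voices=[76 85 66 71]
Op 5: note_on(77): all voices busy, STEAL voice 0 (pitch 76, oldest) -> assign | voices=[77 85 66 71]
Op 6: note_on(68): all voices busy, STEAL voice 1 (pitch 85, oldest) -> assign | voices=[77 68 66 71]

Answer: 4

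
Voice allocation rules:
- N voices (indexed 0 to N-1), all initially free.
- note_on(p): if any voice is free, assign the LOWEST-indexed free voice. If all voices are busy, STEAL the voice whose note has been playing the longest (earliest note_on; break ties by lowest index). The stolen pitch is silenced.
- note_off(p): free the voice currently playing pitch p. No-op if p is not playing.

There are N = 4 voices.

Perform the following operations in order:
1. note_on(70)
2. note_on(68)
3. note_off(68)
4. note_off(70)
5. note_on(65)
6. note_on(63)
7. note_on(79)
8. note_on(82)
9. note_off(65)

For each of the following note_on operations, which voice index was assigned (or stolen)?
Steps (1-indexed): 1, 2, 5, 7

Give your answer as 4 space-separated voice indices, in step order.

Answer: 0 1 0 2

Derivation:
Op 1: note_on(70): voice 0 is free -> assigned | voices=[70 - - -]
Op 2: note_on(68): voice 1 is free -> assigned | voices=[70 68 - -]
Op 3: note_off(68): free voice 1 | voices=[70 - - -]
Op 4: note_off(70): free voice 0 | voices=[- - - -]
Op 5: note_on(65): voice 0 is free -> assigned | voices=[65 - - -]
Op 6: note_on(63): voice 1 is free -> assigned | voices=[65 63 - -]
Op 7: note_on(79): voice 2 is free -> assigned | voices=[65 63 79 -]
Op 8: note_on(82): voice 3 is free -> assigned | voices=[65 63 79 82]
Op 9: note_off(65): free voice 0 | voices=[- 63 79 82]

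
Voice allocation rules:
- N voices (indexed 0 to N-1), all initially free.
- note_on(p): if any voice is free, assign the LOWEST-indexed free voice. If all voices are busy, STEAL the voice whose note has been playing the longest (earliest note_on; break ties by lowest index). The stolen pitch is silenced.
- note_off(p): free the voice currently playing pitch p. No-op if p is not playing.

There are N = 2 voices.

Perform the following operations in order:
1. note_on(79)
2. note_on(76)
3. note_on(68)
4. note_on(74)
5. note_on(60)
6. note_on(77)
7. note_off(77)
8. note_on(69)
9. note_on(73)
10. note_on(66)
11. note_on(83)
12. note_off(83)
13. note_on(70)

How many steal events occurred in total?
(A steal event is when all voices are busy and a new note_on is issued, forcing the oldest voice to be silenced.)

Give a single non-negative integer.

Answer: 7

Derivation:
Op 1: note_on(79): voice 0 is free -> assigned | voices=[79 -]
Op 2: note_on(76): voice 1 is free -> assigned | voices=[79 76]
Op 3: note_on(68): all voices busy, STEAL voice 0 (pitch 79, oldest) -> assign | voices=[68 76]
Op 4: note_on(74): all voices busy, STEAL voice 1 (pitch 76, oldest) -> assign | voices=[68 74]
Op 5: note_on(60): all voices busy, STEAL voice 0 (pitch 68, oldest) -> assign | voices=[60 74]
Op 6: note_on(77): all voices busy, STEAL voice 1 (pitch 74, oldest) -> assign | voices=[60 77]
Op 7: note_off(77): free voice 1 | voices=[60 -]
Op 8: note_on(69): voice 1 is free -> assigned | voices=[60 69]
Op 9: note_on(73): all voices busy, STEAL voice 0 (pitch 60, oldest) -> assign | voices=[73 69]
Op 10: note_on(66): all voices busy, STEAL voice 1 (pitch 69, oldest) -> assign | voices=[73 66]
Op 11: note_on(83): all voices busy, STEAL voice 0 (pitch 73, oldest) -> assign | voices=[83 66]
Op 12: note_off(83): free voice 0 | voices=[- 66]
Op 13: note_on(70): voice 0 is free -> assigned | voices=[70 66]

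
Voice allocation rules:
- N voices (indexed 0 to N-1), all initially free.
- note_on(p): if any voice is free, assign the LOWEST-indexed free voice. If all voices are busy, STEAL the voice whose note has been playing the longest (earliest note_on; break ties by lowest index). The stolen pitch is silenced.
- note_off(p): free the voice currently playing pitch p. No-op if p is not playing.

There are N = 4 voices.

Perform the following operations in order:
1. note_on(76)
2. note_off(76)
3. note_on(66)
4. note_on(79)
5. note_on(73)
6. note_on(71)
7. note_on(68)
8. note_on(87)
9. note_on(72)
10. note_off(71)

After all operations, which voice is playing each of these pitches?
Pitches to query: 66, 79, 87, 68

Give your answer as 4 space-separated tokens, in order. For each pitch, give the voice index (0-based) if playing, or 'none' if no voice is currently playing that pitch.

Answer: none none 1 0

Derivation:
Op 1: note_on(76): voice 0 is free -> assigned | voices=[76 - - -]
Op 2: note_off(76): free voice 0 | voices=[- - - -]
Op 3: note_on(66): voice 0 is free -> assigned | voices=[66 - - -]
Op 4: note_on(79): voice 1 is free -> assigned | voices=[66 79 - -]
Op 5: note_on(73): voice 2 is free -> assigned | voices=[66 79 73 -]
Op 6: note_on(71): voice 3 is free -> assigned | voices=[66 79 73 71]
Op 7: note_on(68): all voices busy, STEAL voice 0 (pitch 66, oldest) -> assign | voices=[68 79 73 71]
Op 8: note_on(87): all voices busy, STEAL voice 1 (pitch 79, oldest) -> assign | voices=[68 87 73 71]
Op 9: note_on(72): all voices busy, STEAL voice 2 (pitch 73, oldest) -> assign | voices=[68 87 72 71]
Op 10: note_off(71): free voice 3 | voices=[68 87 72 -]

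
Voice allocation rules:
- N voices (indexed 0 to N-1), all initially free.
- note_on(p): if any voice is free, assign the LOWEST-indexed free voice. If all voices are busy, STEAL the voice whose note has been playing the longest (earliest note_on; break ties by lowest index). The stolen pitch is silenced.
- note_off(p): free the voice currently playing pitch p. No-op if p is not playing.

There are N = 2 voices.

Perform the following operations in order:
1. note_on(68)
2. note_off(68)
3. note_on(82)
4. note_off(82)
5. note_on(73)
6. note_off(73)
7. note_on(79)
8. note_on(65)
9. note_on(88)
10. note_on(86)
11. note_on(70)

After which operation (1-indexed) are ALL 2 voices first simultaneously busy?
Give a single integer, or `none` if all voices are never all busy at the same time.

Op 1: note_on(68): voice 0 is free -> assigned | voices=[68 -]
Op 2: note_off(68): free voice 0 | voices=[- -]
Op 3: note_on(82): voice 0 is free -> assigned | voices=[82 -]
Op 4: note_off(82): free voice 0 | voices=[- -]
Op 5: note_on(73): voice 0 is free -> assigned | voices=[73 -]
Op 6: note_off(73): free voice 0 | voices=[- -]
Op 7: note_on(79): voice 0 is free -> assigned | voices=[79 -]
Op 8: note_on(65): voice 1 is free -> assigned | voices=[79 65]
Op 9: note_on(88): all voices busy, STEAL voice 0 (pitch 79, oldest) -> assign | voices=[88 65]
Op 10: note_on(86): all voices busy, STEAL voice 1 (pitch 65, oldest) -> assign | voices=[88 86]
Op 11: note_on(70): all voices busy, STEAL voice 0 (pitch 88, oldest) -> assign | voices=[70 86]

Answer: 8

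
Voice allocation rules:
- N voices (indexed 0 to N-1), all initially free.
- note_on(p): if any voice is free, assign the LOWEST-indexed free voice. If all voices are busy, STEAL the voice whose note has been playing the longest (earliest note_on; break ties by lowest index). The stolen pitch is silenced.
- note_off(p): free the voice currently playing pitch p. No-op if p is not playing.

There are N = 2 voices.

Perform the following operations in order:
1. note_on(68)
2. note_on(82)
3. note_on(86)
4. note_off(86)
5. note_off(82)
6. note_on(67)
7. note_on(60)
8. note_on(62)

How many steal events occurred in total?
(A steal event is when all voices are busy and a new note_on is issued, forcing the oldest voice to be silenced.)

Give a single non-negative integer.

Answer: 2

Derivation:
Op 1: note_on(68): voice 0 is free -> assigned | voices=[68 -]
Op 2: note_on(82): voice 1 is free -> assigned | voices=[68 82]
Op 3: note_on(86): all voices busy, STEAL voice 0 (pitch 68, oldest) -> assign | voices=[86 82]
Op 4: note_off(86): free voice 0 | voices=[- 82]
Op 5: note_off(82): free voice 1 | voices=[- -]
Op 6: note_on(67): voice 0 is free -> assigned | voices=[67 -]
Op 7: note_on(60): voice 1 is free -> assigned | voices=[67 60]
Op 8: note_on(62): all voices busy, STEAL voice 0 (pitch 67, oldest) -> assign | voices=[62 60]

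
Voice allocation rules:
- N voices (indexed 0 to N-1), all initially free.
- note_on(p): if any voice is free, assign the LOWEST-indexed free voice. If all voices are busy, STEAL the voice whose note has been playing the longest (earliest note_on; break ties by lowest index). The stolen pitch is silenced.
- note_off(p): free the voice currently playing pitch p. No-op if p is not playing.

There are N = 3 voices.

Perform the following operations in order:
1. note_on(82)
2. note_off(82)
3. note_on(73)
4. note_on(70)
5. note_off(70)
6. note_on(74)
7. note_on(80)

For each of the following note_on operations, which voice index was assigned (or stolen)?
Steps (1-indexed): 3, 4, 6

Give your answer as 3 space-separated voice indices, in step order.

Op 1: note_on(82): voice 0 is free -> assigned | voices=[82 - -]
Op 2: note_off(82): free voice 0 | voices=[- - -]
Op 3: note_on(73): voice 0 is free -> assigned | voices=[73 - -]
Op 4: note_on(70): voice 1 is free -> assigned | voices=[73 70 -]
Op 5: note_off(70): free voice 1 | voices=[73 - -]
Op 6: note_on(74): voice 1 is free -> assigned | voices=[73 74 -]
Op 7: note_on(80): voice 2 is free -> assigned | voices=[73 74 80]

Answer: 0 1 1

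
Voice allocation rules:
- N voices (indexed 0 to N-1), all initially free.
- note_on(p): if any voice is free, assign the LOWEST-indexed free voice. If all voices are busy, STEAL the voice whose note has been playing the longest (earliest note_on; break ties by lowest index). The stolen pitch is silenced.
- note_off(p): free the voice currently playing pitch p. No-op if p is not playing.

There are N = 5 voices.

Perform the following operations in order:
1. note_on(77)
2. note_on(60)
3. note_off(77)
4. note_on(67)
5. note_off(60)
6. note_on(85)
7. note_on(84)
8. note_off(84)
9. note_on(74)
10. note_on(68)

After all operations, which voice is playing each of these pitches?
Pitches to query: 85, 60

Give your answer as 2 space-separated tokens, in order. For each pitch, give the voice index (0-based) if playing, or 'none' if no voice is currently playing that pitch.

Answer: 1 none

Derivation:
Op 1: note_on(77): voice 0 is free -> assigned | voices=[77 - - - -]
Op 2: note_on(60): voice 1 is free -> assigned | voices=[77 60 - - -]
Op 3: note_off(77): free voice 0 | voices=[- 60 - - -]
Op 4: note_on(67): voice 0 is free -> assigned | voices=[67 60 - - -]
Op 5: note_off(60): free voice 1 | voices=[67 - - - -]
Op 6: note_on(85): voice 1 is free -> assigned | voices=[67 85 - - -]
Op 7: note_on(84): voice 2 is free -> assigned | voices=[67 85 84 - -]
Op 8: note_off(84): free voice 2 | voices=[67 85 - - -]
Op 9: note_on(74): voice 2 is free -> assigned | voices=[67 85 74 - -]
Op 10: note_on(68): voice 3 is free -> assigned | voices=[67 85 74 68 -]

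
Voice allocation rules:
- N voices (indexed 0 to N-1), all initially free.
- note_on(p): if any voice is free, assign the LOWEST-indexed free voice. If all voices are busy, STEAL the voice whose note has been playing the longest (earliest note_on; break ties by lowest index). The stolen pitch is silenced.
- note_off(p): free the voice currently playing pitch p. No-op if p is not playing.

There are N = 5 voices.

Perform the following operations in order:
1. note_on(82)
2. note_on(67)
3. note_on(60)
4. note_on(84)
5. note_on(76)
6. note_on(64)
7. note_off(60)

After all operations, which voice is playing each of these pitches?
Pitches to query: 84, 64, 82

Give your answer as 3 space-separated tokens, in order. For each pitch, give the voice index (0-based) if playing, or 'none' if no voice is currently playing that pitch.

Answer: 3 0 none

Derivation:
Op 1: note_on(82): voice 0 is free -> assigned | voices=[82 - - - -]
Op 2: note_on(67): voice 1 is free -> assigned | voices=[82 67 - - -]
Op 3: note_on(60): voice 2 is free -> assigned | voices=[82 67 60 - -]
Op 4: note_on(84): voice 3 is free -> assigned | voices=[82 67 60 84 -]
Op 5: note_on(76): voice 4 is free -> assigned | voices=[82 67 60 84 76]
Op 6: note_on(64): all voices busy, STEAL voice 0 (pitch 82, oldest) -> assign | voices=[64 67 60 84 76]
Op 7: note_off(60): free voice 2 | voices=[64 67 - 84 76]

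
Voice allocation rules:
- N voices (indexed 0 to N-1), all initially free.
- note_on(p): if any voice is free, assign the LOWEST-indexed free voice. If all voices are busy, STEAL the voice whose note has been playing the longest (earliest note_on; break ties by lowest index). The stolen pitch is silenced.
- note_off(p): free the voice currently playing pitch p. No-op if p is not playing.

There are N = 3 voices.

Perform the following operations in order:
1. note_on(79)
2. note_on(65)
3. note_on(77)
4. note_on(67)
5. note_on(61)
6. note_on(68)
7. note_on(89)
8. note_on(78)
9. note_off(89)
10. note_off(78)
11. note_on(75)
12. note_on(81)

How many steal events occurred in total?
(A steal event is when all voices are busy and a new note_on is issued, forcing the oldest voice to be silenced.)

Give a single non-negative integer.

Op 1: note_on(79): voice 0 is free -> assigned | voices=[79 - -]
Op 2: note_on(65): voice 1 is free -> assigned | voices=[79 65 -]
Op 3: note_on(77): voice 2 is free -> assigned | voices=[79 65 77]
Op 4: note_on(67): all voices busy, STEAL voice 0 (pitch 79, oldest) -> assign | voices=[67 65 77]
Op 5: note_on(61): all voices busy, STEAL voice 1 (pitch 65, oldest) -> assign | voices=[67 61 77]
Op 6: note_on(68): all voices busy, STEAL voice 2 (pitch 77, oldest) -> assign | voices=[67 61 68]
Op 7: note_on(89): all voices busy, STEAL voice 0 (pitch 67, oldest) -> assign | voices=[89 61 68]
Op 8: note_on(78): all voices busy, STEAL voice 1 (pitch 61, oldest) -> assign | voices=[89 78 68]
Op 9: note_off(89): free voice 0 | voices=[- 78 68]
Op 10: note_off(78): free voice 1 | voices=[- - 68]
Op 11: note_on(75): voice 0 is free -> assigned | voices=[75 - 68]
Op 12: note_on(81): voice 1 is free -> assigned | voices=[75 81 68]

Answer: 5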